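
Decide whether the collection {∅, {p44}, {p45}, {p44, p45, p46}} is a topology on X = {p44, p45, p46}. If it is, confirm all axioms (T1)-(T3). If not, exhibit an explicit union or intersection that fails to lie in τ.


τ is NOT a topology on X.

Axiom (T1): ∅ ∈ τ? Yes; X ∈ τ? Yes.
Axiom (T2/T3): check pairwise unions and intersections of members of τ.
Counterexample for (T2): {p44} ∪ {p45} = {p44, p45} ∉ τ. Therefore τ is NOT a topology.


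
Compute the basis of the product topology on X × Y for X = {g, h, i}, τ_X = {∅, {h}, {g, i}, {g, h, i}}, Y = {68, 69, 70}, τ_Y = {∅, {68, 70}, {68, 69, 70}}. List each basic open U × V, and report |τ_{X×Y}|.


Basis B = {∅ × ∅, {h} × {68, 70}, {h} × {68, 69, 70}, {g, i} × {68, 70}, {g, i} × {68, 69, 70}, {g, h, i} × {68, 70}, {g, h, i} × {68, 69, 70}}; |τ_{X×Y}| = 9.

Enumerate products U × V with U ∈ τ_X, V ∈ τ_Y (deduplicated):
  ∅ × ∅ = {} (∅)
  {h} × {68, 70} = {(h,68), (h,70)}
  {h} × {68, 69, 70} = {(h,68), (h,69), (h,70)}
  {g, i} × {68, 70} = {(g,68), (g,70), (i,68), (i,70)}
  {g, i} × {68, 69, 70} = {(g,68), (g,69), (g,70), (i,68), (i,69), (i,70)}
  {g, h, i} × {68, 70} = {(g,68), (g,70), (h,68), (h,70), (i,68), (i,70)}
  {g, h, i} × {68, 69, 70} = {(g,68), (g,69), (g,70), (h,68), (h,69), (h,70), (i,68), (i,69), (i,70)}
These 7 distinct sets form the basis B.
Close under arbitrary unions to get τ_{X×Y}; counting gives |τ_{X×Y}| = 9.


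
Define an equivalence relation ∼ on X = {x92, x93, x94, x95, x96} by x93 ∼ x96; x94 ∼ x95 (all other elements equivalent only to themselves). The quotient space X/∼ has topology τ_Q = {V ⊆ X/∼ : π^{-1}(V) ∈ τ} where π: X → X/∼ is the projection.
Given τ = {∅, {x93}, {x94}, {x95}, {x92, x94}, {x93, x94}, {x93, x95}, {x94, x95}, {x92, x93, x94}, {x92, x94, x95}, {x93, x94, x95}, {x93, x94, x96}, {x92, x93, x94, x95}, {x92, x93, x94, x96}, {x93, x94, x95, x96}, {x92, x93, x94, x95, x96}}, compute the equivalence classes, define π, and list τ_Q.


X/∼ = {[x92], [x93=x96], [x94=x95]}; |τ_Q| = 5.

Equivalence classes: [x92], [x93=x96], [x94=x95].
Quotient map π: X → X/∼ sends x92 ↦ [x92], x93 ↦ [x93=x96], x94 ↦ [x94=x95], x95 ↦ [x94=x95], x96 ↦ [x93=x96].
For each subset V ⊆ X/∼, compute π^{-1}(V) ⊆ X and check whether π^{-1}(V) ∈ τ. V is open in τ_Q iff π^{-1}(V) ∈ τ.
  V = {}: π^{-1}(V) = ∅ ∈ τ ✓.
  V = {[x92]}: π^{-1}(V) = {x92} ∉ τ ✗.
  V = {[x93=x96]}: π^{-1}(V) = {x93, x96} ∉ τ ✗.
  V = {[x92], [x93=x96]}: π^{-1}(V) = {x92, x93, x96} ∉ τ ✗.
  V = {[x94=x95]}: π^{-1}(V) = {x94, x95} ∈ τ ✓.
  V = {[x92], [x94=x95]}: π^{-1}(V) = {x92, x94, x95} ∈ τ ✓.
  V = {[x93=x96], [x94=x95]}: π^{-1}(V) = {x93, x94, x95, x96} ∈ τ ✓.
  V = {[x92], [x93=x96], [x94=x95]}: π^{-1}(V) = {x92, x93, x94, x95, x96} ∈ τ ✓.
Open sets in the quotient: τ_Q = {{}, {[x94=x95]}, {[x92], [x94=x95]}, {[x93=x96], [x94=x95]}, {[x92], [x93=x96], [x94=x95]}} (5 elements).


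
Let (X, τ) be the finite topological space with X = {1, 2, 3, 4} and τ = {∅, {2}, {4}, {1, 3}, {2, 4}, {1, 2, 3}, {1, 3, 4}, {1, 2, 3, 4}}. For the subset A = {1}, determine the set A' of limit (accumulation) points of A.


A' = {3}

For each x ∈ X, list the open sets U ∈ τ with x ∈ U, then check whether U ∩ (A ∖ {x}) ≠ ∅ for every such U.
  x = 1: open {1, 3} ∋ x has {1, 3} ∩ (A ∖ {1}) = ∅, so x is NOT a limit point.
  x = 2: open {2} ∋ x has {2} ∩ (A ∖ {2}) = ∅, so x is NOT a limit point.
  x = 3: opens ∋ x are {1, 3}, {1, 2, 3}, {1, 3, 4}, {1, 2, 3, 4}; each meets A ∖ {3}, so x IS a limit point.
  x = 4: open {4} ∋ x has {4} ∩ (A ∖ {4}) = ∅, so x is NOT a limit point.
Collecting: A' = {3}.


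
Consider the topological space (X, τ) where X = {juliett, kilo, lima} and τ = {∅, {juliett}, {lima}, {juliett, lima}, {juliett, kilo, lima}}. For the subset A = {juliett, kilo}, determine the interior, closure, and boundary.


int(A) = {juliett}, cl(A) = {juliett, kilo}, ∂A = {kilo}.

Closed sets in (X, τ) are complements of opens:
  closed(X, τ) = {∅, {kilo}, {juliett, kilo}, {kilo, lima}, {juliett, kilo, lima}}.
int(A) = ⋃ {U ∈ τ : U ⊆ A}. Opens contained in A: ∅, {juliett}.
Taking the union of these: int(A) = {juliett}.
cl(A) = ⋂ {C closed : A ⊆ C}. Closed sets containing A: {juliett, kilo}, {juliett, kilo, lima}.
Intersecting these: cl(A) = {juliett, kilo}.
∂A = cl(A) ∖ int(A) = {juliett, kilo} ∖ {juliett} = {kilo}.


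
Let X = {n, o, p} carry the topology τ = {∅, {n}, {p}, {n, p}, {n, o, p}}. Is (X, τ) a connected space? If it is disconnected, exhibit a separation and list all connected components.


(X, τ) is connected.

Find clopen sets (U ∈ τ with X ∖ U ∈ τ):
  U = ∅, X ∖ U = {n, o, p} — both open, so U is clopen.
  U = {n, o, p}, X ∖ U = ∅ — both open, so U is clopen.
Only trivial clopens (∅ and X) exist, so (X, τ) is connected.
Compute connected components by grouping points that agree on all clopens:
  component: {n, o, p}


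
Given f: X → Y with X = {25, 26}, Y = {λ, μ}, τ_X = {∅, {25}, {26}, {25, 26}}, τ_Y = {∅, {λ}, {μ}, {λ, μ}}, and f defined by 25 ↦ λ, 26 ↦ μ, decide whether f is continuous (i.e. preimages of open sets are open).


f IS continuous.

Compute f^{-1}(U) for each U ∈ τ_Y:
  U = ∅: f^{-1}(U) = ∅ ∈ τ_X ✓.
  U = {λ}: f^{-1}(U) = {25} ∈ τ_X ✓.
  U = {μ}: f^{-1}(U) = {26} ∈ τ_X ✓.
  U = {λ, μ}: f^{-1}(U) = {25, 26} ∈ τ_X ✓.
Every preimage lies in τ_X, so f IS continuous.


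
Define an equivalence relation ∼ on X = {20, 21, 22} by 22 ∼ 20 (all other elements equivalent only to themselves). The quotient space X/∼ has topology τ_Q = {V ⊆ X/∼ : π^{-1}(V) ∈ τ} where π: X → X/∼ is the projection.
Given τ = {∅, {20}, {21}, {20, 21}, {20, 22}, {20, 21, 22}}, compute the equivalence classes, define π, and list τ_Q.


X/∼ = {[20=22], [21]}; |τ_Q| = 4.

Equivalence classes: [20=22], [21].
Quotient map π: X → X/∼ sends 20 ↦ [20=22], 21 ↦ [21], 22 ↦ [20=22].
For each subset V ⊆ X/∼, compute π^{-1}(V) ⊆ X and check whether π^{-1}(V) ∈ τ. V is open in τ_Q iff π^{-1}(V) ∈ τ.
  V = {}: π^{-1}(V) = ∅ ∈ τ ✓.
  V = {[20=22]}: π^{-1}(V) = {20, 22} ∈ τ ✓.
  V = {[21]}: π^{-1}(V) = {21} ∈ τ ✓.
  V = {[20=22], [21]}: π^{-1}(V) = {20, 21, 22} ∈ τ ✓.
Open sets in the quotient: τ_Q = {{}, {[20=22]}, {[21]}, {[20=22], [21]}} (4 elements).


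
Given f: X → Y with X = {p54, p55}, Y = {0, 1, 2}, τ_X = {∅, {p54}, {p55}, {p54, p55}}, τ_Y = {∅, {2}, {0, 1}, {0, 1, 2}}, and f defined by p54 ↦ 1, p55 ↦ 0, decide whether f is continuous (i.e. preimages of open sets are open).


f IS continuous.

Compute f^{-1}(U) for each U ∈ τ_Y:
  U = ∅: f^{-1}(U) = ∅ ∈ τ_X ✓.
  U = {2}: f^{-1}(U) = ∅ ∈ τ_X ✓.
  U = {0, 1}: f^{-1}(U) = {p54, p55} ∈ τ_X ✓.
  U = {0, 1, 2}: f^{-1}(U) = {p54, p55} ∈ τ_X ✓.
Every preimage lies in τ_X, so f IS continuous.


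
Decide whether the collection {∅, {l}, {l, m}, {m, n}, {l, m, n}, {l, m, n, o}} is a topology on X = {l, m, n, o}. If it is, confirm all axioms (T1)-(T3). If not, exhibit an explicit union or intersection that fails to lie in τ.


τ is NOT a topology on X.

Axiom (T1): ∅ ∈ τ? Yes; X ∈ τ? Yes.
Axiom (T2/T3): check pairwise unions and intersections of members of τ.
Counterexample for (T3): {l, m} ∩ {m, n} = {m} ∉ τ. Therefore τ is NOT a topology.


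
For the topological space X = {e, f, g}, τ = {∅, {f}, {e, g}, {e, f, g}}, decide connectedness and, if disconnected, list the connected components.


(X, τ) is disconnected; components = [{f}, {e, g}].

Find clopen sets (U ∈ τ with X ∖ U ∈ τ):
  U = ∅, X ∖ U = {e, f, g} — both open, so U is clopen.
  U = {f}, X ∖ U = {e, g} — both open, so U is clopen.
  U = {e, g}, X ∖ U = {f} — both open, so U is clopen.
  U = {e, f, g}, X ∖ U = ∅ — both open, so U is clopen.
Nontrivial clopen(s) exist: e.g. {f}. So (X, τ) is disconnected.
Compute connected components by grouping points that agree on all clopens:
  component: {f}
  component: {e, g}


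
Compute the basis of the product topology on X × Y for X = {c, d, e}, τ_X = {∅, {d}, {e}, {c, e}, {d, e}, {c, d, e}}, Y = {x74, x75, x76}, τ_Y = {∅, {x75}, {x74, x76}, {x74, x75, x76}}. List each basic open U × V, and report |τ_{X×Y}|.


Basis B = {∅ × ∅, {d} × {x75}, {e} × {x75}, {c, e} × {x75}, {d} × {x74, x76}, {d, e} × {x75}, {e} × {x74, x76}, {c, d, e} × {x75}, {d} × {x74, x75, x76}, {e} × {x74, x75, x76}, {c, e} × {x74, x76}, {d, e} × {x74, x76}, {c, e} × {x74, x75, x76}, {c, d, e} × {x74, x76}, {d, e} × {x74, x75, x76}, {c, d, e} × {x74, x75, x76}}; |τ_{X×Y}| = 36.

Enumerate products U × V with U ∈ τ_X, V ∈ τ_Y (deduplicated):
  ∅ × ∅ = {} (∅)
  {d} × {x75} = {(d,x75)}
  {e} × {x75} = {(e,x75)}
  {c, e} × {x75} = {(c,x75), (e,x75)}
  {d} × {x74, x76} = {(d,x74), (d,x76)}
  {d, e} × {x75} = {(d,x75), (e,x75)}
  {e} × {x74, x76} = {(e,x74), (e,x76)}
  {c, d, e} × {x75} = {(c,x75), (d,x75), (e,x75)}
  {d} × {x74, x75, x76} = {(d,x74), (d,x75), (d,x76)}
  {e} × {x74, x75, x76} = {(e,x74), (e,x75), (e,x76)}
  {c, e} × {x74, x76} = {(c,x74), (c,x76), (e,x74), (e,x76)}
  {d, e} × {x74, x76} = {(d,x74), (d,x76), (e,x74), (e,x76)}
  {c, e} × {x74, x75, x76} = {(c,x74), (c,x75), (c,x76), (e,x74), (e,x75), (e,x76)}
  {c, d, e} × {x74, x76} = {(c,x74), (c,x76), (d,x74), (d,x76), (e,x74), (e,x76)}
  {d, e} × {x74, x75, x76} = {(d,x74), (d,x75), (d,x76), (e,x74), (e,x75), (e,x76)}
  {c, d, e} × {x74, x75, x76} = {(c,x74), (c,x75), (c,x76), (d,x74), (d,x75), (d,x76), (e,x74), (e,x75), (e,x76)}
These 16 distinct sets form the basis B.
Close under arbitrary unions to get τ_{X×Y}; counting gives |τ_{X×Y}| = 36.


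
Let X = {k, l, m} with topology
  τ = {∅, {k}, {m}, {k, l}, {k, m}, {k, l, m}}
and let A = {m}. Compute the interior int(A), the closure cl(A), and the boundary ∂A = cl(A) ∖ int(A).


int(A) = {m}, cl(A) = {m}, ∂A = ∅.

Closed sets in (X, τ) are complements of opens:
  closed(X, τ) = {∅, {l}, {m}, {k, l}, {l, m}, {k, l, m}}.
int(A) = ⋃ {U ∈ τ : U ⊆ A}. Opens contained in A: ∅, {m}.
Taking the union of these: int(A) = {m}.
cl(A) = ⋂ {C closed : A ⊆ C}. Closed sets containing A: {m}, {l, m}, {k, l, m}.
Intersecting these: cl(A) = {m}.
∂A = cl(A) ∖ int(A) = {m} ∖ {m} = ∅.


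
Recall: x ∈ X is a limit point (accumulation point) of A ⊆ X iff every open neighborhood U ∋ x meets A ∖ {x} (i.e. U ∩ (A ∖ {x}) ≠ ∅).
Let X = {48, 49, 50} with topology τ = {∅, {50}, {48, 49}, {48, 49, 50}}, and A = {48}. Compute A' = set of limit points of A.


A' = {49}

For each x ∈ X, list the open sets U ∈ τ with x ∈ U, then check whether U ∩ (A ∖ {x}) ≠ ∅ for every such U.
  x = 48: open {48, 49} ∋ x has {48, 49} ∩ (A ∖ {48}) = ∅, so x is NOT a limit point.
  x = 49: opens ∋ x are {48, 49}, {48, 49, 50}; each meets A ∖ {49}, so x IS a limit point.
  x = 50: open {50} ∋ x has {50} ∩ (A ∖ {50}) = ∅, so x is NOT a limit point.
Collecting: A' = {49}.


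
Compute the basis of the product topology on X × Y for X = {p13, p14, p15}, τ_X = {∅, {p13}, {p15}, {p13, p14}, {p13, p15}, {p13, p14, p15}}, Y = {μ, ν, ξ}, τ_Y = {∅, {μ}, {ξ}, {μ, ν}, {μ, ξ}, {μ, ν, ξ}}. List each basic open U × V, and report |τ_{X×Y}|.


Basis B = {∅ × ∅, {p13} × {μ}, {p13} × {ξ}, {p15} × {μ}, {p15} × {ξ}, {p13} × {μ, ν}, {p13} × {μ, ξ}, {p13, p14} × {μ}, {p13, p15} × {μ}, {p13, p14} × {ξ}, {p13, p15} × {ξ}, {p15} × {μ, ν}, {p15} × {μ, ξ}, {p13} × {μ, ν, ξ}, {p13, p14, p15} × {μ}, {p13, p14, p15} × {ξ}, {p15} × {μ, ν, ξ}, {p13, p14} × {μ, ν}, {p13, p15} × {μ, ν}, {p13, p14} × {μ, ξ}, {p13, p15} × {μ, ξ}, {p13, p14} × {μ, ν, ξ}, {p13, p15} × {μ, ν, ξ}, {p13, p14, p15} × {μ, ν}, {p13, p14, p15} × {μ, ξ}, {p13, p14, p15} × {μ, ν, ξ}}; |τ_{X×Y}| = 108.

Enumerate products U × V with U ∈ τ_X, V ∈ τ_Y (deduplicated):
  ∅ × ∅ = {} (∅)
  {p13} × {μ} = {(p13,μ)}
  {p13} × {ξ} = {(p13,ξ)}
  {p15} × {μ} = {(p15,μ)}
  {p15} × {ξ} = {(p15,ξ)}
  {p13} × {μ, ν} = {(p13,μ), (p13,ν)}
  {p13} × {μ, ξ} = {(p13,μ), (p13,ξ)}
  {p13, p14} × {μ} = {(p13,μ), (p14,μ)}
  {p13, p15} × {μ} = {(p13,μ), (p15,μ)}
  {p13, p14} × {ξ} = {(p13,ξ), (p14,ξ)}
  {p13, p15} × {ξ} = {(p13,ξ), (p15,ξ)}
  {p15} × {μ, ν} = {(p15,μ), (p15,ν)}
  {p15} × {μ, ξ} = {(p15,μ), (p15,ξ)}
  {p13} × {μ, ν, ξ} = {(p13,μ), (p13,ν), (p13,ξ)}
  {p13, p14, p15} × {μ} = {(p13,μ), (p14,μ), (p15,μ)}
  {p13, p14, p15} × {ξ} = {(p13,ξ), (p14,ξ), (p15,ξ)}
  {p15} × {μ, ν, ξ} = {(p15,μ), (p15,ν), (p15,ξ)}
  {p13, p14} × {μ, ν} = {(p13,μ), (p13,ν), (p14,μ), (p14,ν)}
  {p13, p15} × {μ, ν} = {(p13,μ), (p13,ν), (p15,μ), (p15,ν)}
  {p13, p14} × {μ, ξ} = {(p13,μ), (p13,ξ), (p14,μ), (p14,ξ)}
  {p13, p15} × {μ, ξ} = {(p13,μ), (p13,ξ), (p15,μ), (p15,ξ)}
  {p13, p14} × {μ, ν, ξ} = {(p13,μ), (p13,ν), (p13,ξ), (p14,μ), (p14,ν), (p14,ξ)}
  {p13, p15} × {μ, ν, ξ} = {(p13,μ), (p13,ν), (p13,ξ), (p15,μ), (p15,ν), (p15,ξ)}
  {p13, p14, p15} × {μ, ν} = {(p13,μ), (p13,ν), (p14,μ), (p14,ν), (p15,μ), (p15,ν)}
  {p13, p14, p15} × {μ, ξ} = {(p13,μ), (p13,ξ), (p14,μ), (p14,ξ), (p15,μ), (p15,ξ)}
  {p13, p14, p15} × {μ, ν, ξ} = {(p13,μ), (p13,ν), (p13,ξ), (p14,μ), (p14,ν), (p14,ξ), (p15,μ), (p15,ν), (p15,ξ)}
These 26 distinct sets form the basis B.
Close under arbitrary unions to get τ_{X×Y}; counting gives |τ_{X×Y}| = 108.


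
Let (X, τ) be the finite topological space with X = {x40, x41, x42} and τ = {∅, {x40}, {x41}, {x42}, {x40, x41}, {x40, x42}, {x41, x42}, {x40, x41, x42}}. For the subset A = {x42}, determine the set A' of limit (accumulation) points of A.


A' = ∅

For each x ∈ X, list the open sets U ∈ τ with x ∈ U, then check whether U ∩ (A ∖ {x}) ≠ ∅ for every such U.
  x = x40: open {x40} ∋ x has {x40} ∩ (A ∖ {x40}) = ∅, so x is NOT a limit point.
  x = x41: open {x41} ∋ x has {x41} ∩ (A ∖ {x41}) = ∅, so x is NOT a limit point.
  x = x42: open {x42} ∋ x has {x42} ∩ (A ∖ {x42}) = ∅, so x is NOT a limit point.
Collecting: A' = ∅.


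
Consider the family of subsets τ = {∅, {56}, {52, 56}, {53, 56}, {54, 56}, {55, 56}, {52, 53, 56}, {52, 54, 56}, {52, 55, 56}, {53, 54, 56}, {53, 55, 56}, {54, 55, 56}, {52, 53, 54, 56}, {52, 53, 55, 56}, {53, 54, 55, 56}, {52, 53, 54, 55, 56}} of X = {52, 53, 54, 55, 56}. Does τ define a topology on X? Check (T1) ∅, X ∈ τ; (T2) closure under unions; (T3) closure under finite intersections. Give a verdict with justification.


τ is NOT a topology on X.

Axiom (T1): ∅ ∈ τ? Yes; X ∈ τ? Yes.
Axiom (T2/T3): check pairwise unions and intersections of members of τ.
Counterexample for (T2): {52, 56} ∪ {54, 55, 56} = {52, 54, 55, 56} ∉ τ. Therefore τ is NOT a topology.


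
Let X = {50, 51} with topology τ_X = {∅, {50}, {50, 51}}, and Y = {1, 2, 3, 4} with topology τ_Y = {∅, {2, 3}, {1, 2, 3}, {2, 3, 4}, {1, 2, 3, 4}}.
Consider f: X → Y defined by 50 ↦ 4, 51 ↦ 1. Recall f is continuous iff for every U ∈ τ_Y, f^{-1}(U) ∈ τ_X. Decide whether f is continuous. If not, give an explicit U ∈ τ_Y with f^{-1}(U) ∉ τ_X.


f is NOT continuous.

Compute f^{-1}(U) for each U ∈ τ_Y:
  U = ∅: f^{-1}(U) = ∅ ∈ τ_X ✓.
  U = {2, 3}: f^{-1}(U) = ∅ ∈ τ_X ✓.
  U = {1, 2, 3}: f^{-1}(U) = {51} ∉ τ_X ✗.
  U = {2, 3, 4}: f^{-1}(U) = {50} ∈ τ_X ✓.
  U = {1, 2, 3, 4}: f^{-1}(U) = {50, 51} ∈ τ_X ✓.
Found U = {1, 2, 3} with f^{-1}(U) = {51} not in τ_X. Therefore f is NOT continuous.


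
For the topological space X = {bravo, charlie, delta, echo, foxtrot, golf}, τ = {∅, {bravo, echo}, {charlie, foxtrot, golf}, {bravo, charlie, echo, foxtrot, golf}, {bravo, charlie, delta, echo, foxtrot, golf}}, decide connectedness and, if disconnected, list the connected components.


(X, τ) is connected.

Find clopen sets (U ∈ τ with X ∖ U ∈ τ):
  U = ∅, X ∖ U = {bravo, charlie, delta, echo, foxtrot, golf} — both open, so U is clopen.
  U = {bravo, charlie, delta, echo, foxtrot, golf}, X ∖ U = ∅ — both open, so U is clopen.
Only trivial clopens (∅ and X) exist, so (X, τ) is connected.
Compute connected components by grouping points that agree on all clopens:
  component: {bravo, charlie, delta, echo, foxtrot, golf}


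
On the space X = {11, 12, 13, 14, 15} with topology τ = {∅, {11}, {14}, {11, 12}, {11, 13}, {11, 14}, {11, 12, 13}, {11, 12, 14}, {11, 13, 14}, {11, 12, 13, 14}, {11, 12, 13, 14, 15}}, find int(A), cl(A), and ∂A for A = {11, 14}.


int(A) = {11, 14}, cl(A) = {11, 12, 13, 14, 15}, ∂A = {12, 13, 15}.

Closed sets in (X, τ) are complements of opens:
  closed(X, τ) = {∅, {15}, {12, 15}, {13, 15}, {14, 15}, {12, 13, 15}, {12, 14, 15}, {13, 14, 15}, {11, 12, 13, 15}, {12, 13, 14, 15}, {11, 12, 13, 14, 15}}.
int(A) = ⋃ {U ∈ τ : U ⊆ A}. Opens contained in A: ∅, {11}, {14}, {11, 14}.
Taking the union of these: int(A) = {11, 14}.
cl(A) = ⋂ {C closed : A ⊆ C}. Closed sets containing A: {11, 12, 13, 14, 15}.
Intersecting these: cl(A) = {11, 12, 13, 14, 15}.
∂A = cl(A) ∖ int(A) = {11, 12, 13, 14, 15} ∖ {11, 14} = {12, 13, 15}.


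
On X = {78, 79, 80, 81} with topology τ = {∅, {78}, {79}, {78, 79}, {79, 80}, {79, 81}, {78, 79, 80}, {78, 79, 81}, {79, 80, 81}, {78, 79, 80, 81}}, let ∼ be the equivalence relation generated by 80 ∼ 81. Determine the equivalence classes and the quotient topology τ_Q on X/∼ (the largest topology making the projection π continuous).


X/∼ = {[78], [79], [80=81]}; |τ_Q| = 6.

Equivalence classes: [78], [79], [80=81].
Quotient map π: X → X/∼ sends 78 ↦ [78], 79 ↦ [79], 80 ↦ [80=81], 81 ↦ [80=81].
For each subset V ⊆ X/∼, compute π^{-1}(V) ⊆ X and check whether π^{-1}(V) ∈ τ. V is open in τ_Q iff π^{-1}(V) ∈ τ.
  V = {}: π^{-1}(V) = ∅ ∈ τ ✓.
  V = {[78]}: π^{-1}(V) = {78} ∈ τ ✓.
  V = {[79]}: π^{-1}(V) = {79} ∈ τ ✓.
  V = {[78], [79]}: π^{-1}(V) = {78, 79} ∈ τ ✓.
  V = {[80=81]}: π^{-1}(V) = {80, 81} ∉ τ ✗.
  V = {[78], [80=81]}: π^{-1}(V) = {78, 80, 81} ∉ τ ✗.
  V = {[79], [80=81]}: π^{-1}(V) = {79, 80, 81} ∈ τ ✓.
  V = {[78], [79], [80=81]}: π^{-1}(V) = {78, 79, 80, 81} ∈ τ ✓.
Open sets in the quotient: τ_Q = {{}, {[78]}, {[79]}, {[78], [79]}, {[79], [80=81]}, {[78], [79], [80=81]}} (6 elements).


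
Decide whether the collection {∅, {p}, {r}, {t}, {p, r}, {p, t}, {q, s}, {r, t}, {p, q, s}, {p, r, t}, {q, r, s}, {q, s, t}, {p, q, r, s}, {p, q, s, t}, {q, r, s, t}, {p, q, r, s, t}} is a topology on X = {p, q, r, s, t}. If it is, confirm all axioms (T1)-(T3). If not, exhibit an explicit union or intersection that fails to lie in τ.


τ IS a topology on X.

Axiom (T1): ∅ ∈ τ? Yes; X ∈ τ? Yes.
Axiom (T2/T3): check pairwise unions and intersections of members of τ.
All pairwise intersections and unions checked — each lies in τ. Therefore τ satisfies (T1), (T2), (T3): it IS a topology on X.


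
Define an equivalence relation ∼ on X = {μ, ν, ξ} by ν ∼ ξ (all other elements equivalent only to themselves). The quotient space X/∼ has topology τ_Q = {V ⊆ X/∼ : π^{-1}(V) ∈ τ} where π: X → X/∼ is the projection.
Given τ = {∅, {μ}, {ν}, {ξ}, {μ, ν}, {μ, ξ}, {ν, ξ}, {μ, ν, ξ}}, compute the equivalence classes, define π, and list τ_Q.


X/∼ = {[μ], [ν=ξ]}; |τ_Q| = 4.

Equivalence classes: [μ], [ν=ξ].
Quotient map π: X → X/∼ sends μ ↦ [μ], ν ↦ [ν=ξ], ξ ↦ [ν=ξ].
For each subset V ⊆ X/∼, compute π^{-1}(V) ⊆ X and check whether π^{-1}(V) ∈ τ. V is open in τ_Q iff π^{-1}(V) ∈ τ.
  V = {}: π^{-1}(V) = ∅ ∈ τ ✓.
  V = {[μ]}: π^{-1}(V) = {μ} ∈ τ ✓.
  V = {[ν=ξ]}: π^{-1}(V) = {ν, ξ} ∈ τ ✓.
  V = {[μ], [ν=ξ]}: π^{-1}(V) = {μ, ν, ξ} ∈ τ ✓.
Open sets in the quotient: τ_Q = {{}, {[μ]}, {[ν=ξ]}, {[μ], [ν=ξ]}} (4 elements).


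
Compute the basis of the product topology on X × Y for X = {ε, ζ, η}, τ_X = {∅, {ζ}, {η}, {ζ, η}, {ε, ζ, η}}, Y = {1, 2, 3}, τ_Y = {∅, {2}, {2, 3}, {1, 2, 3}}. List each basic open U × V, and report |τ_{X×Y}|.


Basis B = {∅ × ∅, {ζ} × {2}, {η} × {2}, {ζ} × {2, 3}, {ζ, η} × {2}, {η} × {2, 3}, {ε, ζ, η} × {2}, {ζ} × {1, 2, 3}, {η} × {1, 2, 3}, {ζ, η} × {2, 3}, {ε, ζ, η} × {2, 3}, {ζ, η} × {1, 2, 3}, {ε, ζ, η} × {1, 2, 3}}; |τ_{X×Y}| = 30.

Enumerate products U × V with U ∈ τ_X, V ∈ τ_Y (deduplicated):
  ∅ × ∅ = {} (∅)
  {ζ} × {2} = {(ζ,2)}
  {η} × {2} = {(η,2)}
  {ζ} × {2, 3} = {(ζ,2), (ζ,3)}
  {ζ, η} × {2} = {(ζ,2), (η,2)}
  {η} × {2, 3} = {(η,2), (η,3)}
  {ε, ζ, η} × {2} = {(ε,2), (ζ,2), (η,2)}
  {ζ} × {1, 2, 3} = {(ζ,1), (ζ,2), (ζ,3)}
  {η} × {1, 2, 3} = {(η,1), (η,2), (η,3)}
  {ζ, η} × {2, 3} = {(ζ,2), (ζ,3), (η,2), (η,3)}
  {ε, ζ, η} × {2, 3} = {(ε,2), (ε,3), (ζ,2), (ζ,3), (η,2), (η,3)}
  {ζ, η} × {1, 2, 3} = {(ζ,1), (ζ,2), (ζ,3), (η,1), (η,2), (η,3)}
  {ε, ζ, η} × {1, 2, 3} = {(ε,1), (ε,2), (ε,3), (ζ,1), (ζ,2), (ζ,3), (η,1), (η,2), (η,3)}
These 13 distinct sets form the basis B.
Close under arbitrary unions to get τ_{X×Y}; counting gives |τ_{X×Y}| = 30.


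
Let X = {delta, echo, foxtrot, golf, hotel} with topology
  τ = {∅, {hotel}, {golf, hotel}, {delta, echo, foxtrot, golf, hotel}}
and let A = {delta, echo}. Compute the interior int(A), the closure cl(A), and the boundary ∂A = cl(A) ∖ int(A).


int(A) = ∅, cl(A) = {delta, echo, foxtrot}, ∂A = {delta, echo, foxtrot}.

Closed sets in (X, τ) are complements of opens:
  closed(X, τ) = {∅, {delta, echo, foxtrot}, {delta, echo, foxtrot, golf}, {delta, echo, foxtrot, golf, hotel}}.
int(A) = ⋃ {U ∈ τ : U ⊆ A}. Opens contained in A: ∅.
Taking the union of these: int(A) = ∅.
cl(A) = ⋂ {C closed : A ⊆ C}. Closed sets containing A: {delta, echo, foxtrot}, {delta, echo, foxtrot, golf}, {delta, echo, foxtrot, golf, hotel}.
Intersecting these: cl(A) = {delta, echo, foxtrot}.
∂A = cl(A) ∖ int(A) = {delta, echo, foxtrot} ∖ ∅ = {delta, echo, foxtrot}.


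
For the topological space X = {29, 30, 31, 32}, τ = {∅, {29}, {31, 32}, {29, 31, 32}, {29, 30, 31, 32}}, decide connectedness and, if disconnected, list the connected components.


(X, τ) is connected.

Find clopen sets (U ∈ τ with X ∖ U ∈ τ):
  U = ∅, X ∖ U = {29, 30, 31, 32} — both open, so U is clopen.
  U = {29, 30, 31, 32}, X ∖ U = ∅ — both open, so U is clopen.
Only trivial clopens (∅ and X) exist, so (X, τ) is connected.
Compute connected components by grouping points that agree on all clopens:
  component: {29, 30, 31, 32}


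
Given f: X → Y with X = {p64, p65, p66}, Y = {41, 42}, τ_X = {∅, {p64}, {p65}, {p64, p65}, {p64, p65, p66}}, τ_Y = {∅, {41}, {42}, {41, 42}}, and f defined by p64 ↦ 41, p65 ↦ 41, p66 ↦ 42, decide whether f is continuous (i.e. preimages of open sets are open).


f is NOT continuous.

Compute f^{-1}(U) for each U ∈ τ_Y:
  U = ∅: f^{-1}(U) = ∅ ∈ τ_X ✓.
  U = {41}: f^{-1}(U) = {p64, p65} ∈ τ_X ✓.
  U = {42}: f^{-1}(U) = {p66} ∉ τ_X ✗.
  U = {41, 42}: f^{-1}(U) = {p64, p65, p66} ∈ τ_X ✓.
Found U = {42} with f^{-1}(U) = {p66} not in τ_X. Therefore f is NOT continuous.


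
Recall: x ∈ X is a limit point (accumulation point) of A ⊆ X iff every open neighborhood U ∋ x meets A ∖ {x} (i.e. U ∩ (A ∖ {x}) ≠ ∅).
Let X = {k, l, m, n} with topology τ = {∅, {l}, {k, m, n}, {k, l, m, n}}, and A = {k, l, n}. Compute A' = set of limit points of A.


A' = {k, m, n}

For each x ∈ X, list the open sets U ∈ τ with x ∈ U, then check whether U ∩ (A ∖ {x}) ≠ ∅ for every such U.
  x = k: opens ∋ x are {k, m, n}, {k, l, m, n}; each meets A ∖ {k}, so x IS a limit point.
  x = l: open {l} ∋ x has {l} ∩ (A ∖ {l}) = ∅, so x is NOT a limit point.
  x = m: opens ∋ x are {k, m, n}, {k, l, m, n}; each meets A ∖ {m}, so x IS a limit point.
  x = n: opens ∋ x are {k, m, n}, {k, l, m, n}; each meets A ∖ {n}, so x IS a limit point.
Collecting: A' = {k, m, n}.


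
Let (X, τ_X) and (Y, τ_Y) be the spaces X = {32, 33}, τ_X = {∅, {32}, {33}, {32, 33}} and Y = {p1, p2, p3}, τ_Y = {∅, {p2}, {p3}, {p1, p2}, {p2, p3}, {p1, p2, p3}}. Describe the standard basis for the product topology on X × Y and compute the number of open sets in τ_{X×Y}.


Basis B = {∅ × ∅, {32} × {p2}, {32} × {p3}, {33} × {p2}, {33} × {p3}, {32} × {p1, p2}, {32} × {p2, p3}, {32, 33} × {p2}, {32, 33} × {p3}, {33} × {p1, p2}, {33} × {p2, p3}, {32} × {p1, p2, p3}, {33} × {p1, p2, p3}, {32, 33} × {p1, p2}, {32, 33} × {p2, p3}, {32, 33} × {p1, p2, p3}}; |τ_{X×Y}| = 36.

Enumerate products U × V with U ∈ τ_X, V ∈ τ_Y (deduplicated):
  ∅ × ∅ = {} (∅)
  {32} × {p2} = {(32,p2)}
  {32} × {p3} = {(32,p3)}
  {33} × {p2} = {(33,p2)}
  {33} × {p3} = {(33,p3)}
  {32} × {p1, p2} = {(32,p1), (32,p2)}
  {32} × {p2, p3} = {(32,p2), (32,p3)}
  {32, 33} × {p2} = {(32,p2), (33,p2)}
  {32, 33} × {p3} = {(32,p3), (33,p3)}
  {33} × {p1, p2} = {(33,p1), (33,p2)}
  {33} × {p2, p3} = {(33,p2), (33,p3)}
  {32} × {p1, p2, p3} = {(32,p1), (32,p2), (32,p3)}
  {33} × {p1, p2, p3} = {(33,p1), (33,p2), (33,p3)}
  {32, 33} × {p1, p2} = {(32,p1), (32,p2), (33,p1), (33,p2)}
  {32, 33} × {p2, p3} = {(32,p2), (32,p3), (33,p2), (33,p3)}
  {32, 33} × {p1, p2, p3} = {(32,p1), (32,p2), (32,p3), (33,p1), (33,p2), (33,p3)}
These 16 distinct sets form the basis B.
Close under arbitrary unions to get τ_{X×Y}; counting gives |τ_{X×Y}| = 36.


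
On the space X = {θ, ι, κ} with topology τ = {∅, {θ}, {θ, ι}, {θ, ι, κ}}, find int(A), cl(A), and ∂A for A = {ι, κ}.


int(A) = ∅, cl(A) = {ι, κ}, ∂A = {ι, κ}.

Closed sets in (X, τ) are complements of opens:
  closed(X, τ) = {∅, {κ}, {ι, κ}, {θ, ι, κ}}.
int(A) = ⋃ {U ∈ τ : U ⊆ A}. Opens contained in A: ∅.
Taking the union of these: int(A) = ∅.
cl(A) = ⋂ {C closed : A ⊆ C}. Closed sets containing A: {ι, κ}, {θ, ι, κ}.
Intersecting these: cl(A) = {ι, κ}.
∂A = cl(A) ∖ int(A) = {ι, κ} ∖ ∅ = {ι, κ}.


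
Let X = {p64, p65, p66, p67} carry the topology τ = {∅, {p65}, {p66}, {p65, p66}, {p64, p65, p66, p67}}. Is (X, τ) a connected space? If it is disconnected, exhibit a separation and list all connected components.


(X, τ) is connected.

Find clopen sets (U ∈ τ with X ∖ U ∈ τ):
  U = ∅, X ∖ U = {p64, p65, p66, p67} — both open, so U is clopen.
  U = {p64, p65, p66, p67}, X ∖ U = ∅ — both open, so U is clopen.
Only trivial clopens (∅ and X) exist, so (X, τ) is connected.
Compute connected components by grouping points that agree on all clopens:
  component: {p64, p65, p66, p67}


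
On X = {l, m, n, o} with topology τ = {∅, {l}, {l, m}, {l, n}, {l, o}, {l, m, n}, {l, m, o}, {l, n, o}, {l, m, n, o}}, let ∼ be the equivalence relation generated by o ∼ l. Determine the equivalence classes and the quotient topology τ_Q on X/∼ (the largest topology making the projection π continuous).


X/∼ = {[l=o], [m], [n]}; |τ_Q| = 5.

Equivalence classes: [l=o], [m], [n].
Quotient map π: X → X/∼ sends l ↦ [l=o], m ↦ [m], n ↦ [n], o ↦ [l=o].
For each subset V ⊆ X/∼, compute π^{-1}(V) ⊆ X and check whether π^{-1}(V) ∈ τ. V is open in τ_Q iff π^{-1}(V) ∈ τ.
  V = {}: π^{-1}(V) = ∅ ∈ τ ✓.
  V = {[l=o]}: π^{-1}(V) = {l, o} ∈ τ ✓.
  V = {[m]}: π^{-1}(V) = {m} ∉ τ ✗.
  V = {[l=o], [m]}: π^{-1}(V) = {l, m, o} ∈ τ ✓.
  V = {[n]}: π^{-1}(V) = {n} ∉ τ ✗.
  V = {[l=o], [n]}: π^{-1}(V) = {l, n, o} ∈ τ ✓.
  V = {[m], [n]}: π^{-1}(V) = {m, n} ∉ τ ✗.
  V = {[l=o], [m], [n]}: π^{-1}(V) = {l, m, n, o} ∈ τ ✓.
Open sets in the quotient: τ_Q = {{}, {[l=o]}, {[l=o], [m]}, {[l=o], [n]}, {[l=o], [m], [n]}} (5 elements).


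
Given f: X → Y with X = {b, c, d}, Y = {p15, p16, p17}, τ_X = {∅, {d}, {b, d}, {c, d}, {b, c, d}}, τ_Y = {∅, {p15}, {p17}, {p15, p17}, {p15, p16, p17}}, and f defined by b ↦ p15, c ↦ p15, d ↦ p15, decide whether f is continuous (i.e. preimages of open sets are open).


f IS continuous.

Compute f^{-1}(U) for each U ∈ τ_Y:
  U = ∅: f^{-1}(U) = ∅ ∈ τ_X ✓.
  U = {p15}: f^{-1}(U) = {b, c, d} ∈ τ_X ✓.
  U = {p17}: f^{-1}(U) = ∅ ∈ τ_X ✓.
  U = {p15, p17}: f^{-1}(U) = {b, c, d} ∈ τ_X ✓.
  U = {p15, p16, p17}: f^{-1}(U) = {b, c, d} ∈ τ_X ✓.
Every preimage lies in τ_X, so f IS continuous.


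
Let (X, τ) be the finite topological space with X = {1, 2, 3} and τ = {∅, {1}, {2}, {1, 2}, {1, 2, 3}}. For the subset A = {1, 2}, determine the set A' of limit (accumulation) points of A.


A' = {3}

For each x ∈ X, list the open sets U ∈ τ with x ∈ U, then check whether U ∩ (A ∖ {x}) ≠ ∅ for every such U.
  x = 1: open {1} ∋ x has {1} ∩ (A ∖ {1}) = ∅, so x is NOT a limit point.
  x = 2: open {2} ∋ x has {2} ∩ (A ∖ {2}) = ∅, so x is NOT a limit point.
  x = 3: opens ∋ x are {1, 2, 3}; each meets A ∖ {3}, so x IS a limit point.
Collecting: A' = {3}.


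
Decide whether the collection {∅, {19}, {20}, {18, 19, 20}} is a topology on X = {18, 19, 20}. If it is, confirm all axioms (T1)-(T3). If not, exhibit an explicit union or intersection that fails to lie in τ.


τ is NOT a topology on X.

Axiom (T1): ∅ ∈ τ? Yes; X ∈ τ? Yes.
Axiom (T2/T3): check pairwise unions and intersections of members of τ.
Counterexample for (T2): {19} ∪ {20} = {19, 20} ∉ τ. Therefore τ is NOT a topology.


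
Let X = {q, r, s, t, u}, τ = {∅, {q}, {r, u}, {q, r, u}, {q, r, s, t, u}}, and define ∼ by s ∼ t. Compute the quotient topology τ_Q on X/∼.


X/∼ = {[q], [r], [s=t], [u]}; |τ_Q| = 5.

Equivalence classes: [q], [r], [s=t], [u].
Quotient map π: X → X/∼ sends q ↦ [q], r ↦ [r], s ↦ [s=t], t ↦ [s=t], u ↦ [u].
For each subset V ⊆ X/∼, compute π^{-1}(V) ⊆ X and check whether π^{-1}(V) ∈ τ. V is open in τ_Q iff π^{-1}(V) ∈ τ.
  V = {}: π^{-1}(V) = ∅ ∈ τ ✓.
  V = {[q]}: π^{-1}(V) = {q} ∈ τ ✓.
  V = {[r]}: π^{-1}(V) = {r} ∉ τ ✗.
  V = {[q], [r]}: π^{-1}(V) = {q, r} ∉ τ ✗.
  V = {[s=t]}: π^{-1}(V) = {s, t} ∉ τ ✗.
  V = {[q], [s=t]}: π^{-1}(V) = {q, s, t} ∉ τ ✗.
  V = {[r], [s=t]}: π^{-1}(V) = {r, s, t} ∉ τ ✗.
  V = {[q], [r], [s=t]}: π^{-1}(V) = {q, r, s, t} ∉ τ ✗.
  V = {[u]}: π^{-1}(V) = {u} ∉ τ ✗.
  V = {[q], [u]}: π^{-1}(V) = {q, u} ∉ τ ✗.
  V = {[r], [u]}: π^{-1}(V) = {r, u} ∈ τ ✓.
  V = {[q], [r], [u]}: π^{-1}(V) = {q, r, u} ∈ τ ✓.
  V = {[s=t], [u]}: π^{-1}(V) = {s, t, u} ∉ τ ✗.
  V = {[q], [s=t], [u]}: π^{-1}(V) = {q, s, t, u} ∉ τ ✗.
  V = {[r], [s=t], [u]}: π^{-1}(V) = {r, s, t, u} ∉ τ ✗.
  V = {[q], [r], [s=t], [u]}: π^{-1}(V) = {q, r, s, t, u} ∈ τ ✓.
Open sets in the quotient: τ_Q = {{}, {[q]}, {[r], [u]}, {[q], [r], [u]}, {[q], [r], [s=t], [u]}} (5 elements).


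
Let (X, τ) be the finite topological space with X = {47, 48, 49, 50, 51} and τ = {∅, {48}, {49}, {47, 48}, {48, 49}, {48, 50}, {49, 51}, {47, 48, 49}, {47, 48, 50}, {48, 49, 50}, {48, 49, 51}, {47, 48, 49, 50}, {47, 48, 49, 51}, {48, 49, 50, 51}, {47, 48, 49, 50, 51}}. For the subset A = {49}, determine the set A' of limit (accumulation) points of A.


A' = {51}

For each x ∈ X, list the open sets U ∈ τ with x ∈ U, then check whether U ∩ (A ∖ {x}) ≠ ∅ for every such U.
  x = 47: open {47, 48} ∋ x has {47, 48} ∩ (A ∖ {47}) = ∅, so x is NOT a limit point.
  x = 48: open {48} ∋ x has {48} ∩ (A ∖ {48}) = ∅, so x is NOT a limit point.
  x = 49: open {49} ∋ x has {49} ∩ (A ∖ {49}) = ∅, so x is NOT a limit point.
  x = 50: open {48, 50} ∋ x has {48, 50} ∩ (A ∖ {50}) = ∅, so x is NOT a limit point.
  x = 51: opens ∋ x are {49, 51}, {48, 49, 51}, {47, 48, 49, 51}, {48, 49, 50, 51}, {47, 48, 49, 50, 51}; each meets A ∖ {51}, so x IS a limit point.
Collecting: A' = {51}.


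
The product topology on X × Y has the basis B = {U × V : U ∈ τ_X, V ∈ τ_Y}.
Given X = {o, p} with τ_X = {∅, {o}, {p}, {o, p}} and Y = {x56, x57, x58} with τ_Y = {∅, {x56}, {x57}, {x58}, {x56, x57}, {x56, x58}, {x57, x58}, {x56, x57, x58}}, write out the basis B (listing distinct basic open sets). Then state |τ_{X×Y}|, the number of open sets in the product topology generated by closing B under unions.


Basis B = {∅ × ∅, {o} × {x56}, {o} × {x57}, {o} × {x58}, {p} × {x56}, {p} × {x57}, {p} × {x58}, {o} × {x56, x57}, {o} × {x56, x58}, {o, p} × {x56}, {o} × {x57, x58}, {o, p} × {x57}, {o, p} × {x58}, {p} × {x56, x57}, {p} × {x56, x58}, {p} × {x57, x58}, {o} × {x56, x57, x58}, {p} × {x56, x57, x58}, {o, p} × {x56, x57}, {o, p} × {x56, x58}, {o, p} × {x57, x58}, {o, p} × {x56, x57, x58}}; |τ_{X×Y}| = 64.

Enumerate products U × V with U ∈ τ_X, V ∈ τ_Y (deduplicated):
  ∅ × ∅ = {} (∅)
  {o} × {x56} = {(o,x56)}
  {o} × {x57} = {(o,x57)}
  {o} × {x58} = {(o,x58)}
  {p} × {x56} = {(p,x56)}
  {p} × {x57} = {(p,x57)}
  {p} × {x58} = {(p,x58)}
  {o} × {x56, x57} = {(o,x56), (o,x57)}
  {o} × {x56, x58} = {(o,x56), (o,x58)}
  {o, p} × {x56} = {(o,x56), (p,x56)}
  {o} × {x57, x58} = {(o,x57), (o,x58)}
  {o, p} × {x57} = {(o,x57), (p,x57)}
  {o, p} × {x58} = {(o,x58), (p,x58)}
  {p} × {x56, x57} = {(p,x56), (p,x57)}
  {p} × {x56, x58} = {(p,x56), (p,x58)}
  {p} × {x57, x58} = {(p,x57), (p,x58)}
  {o} × {x56, x57, x58} = {(o,x56), (o,x57), (o,x58)}
  {p} × {x56, x57, x58} = {(p,x56), (p,x57), (p,x58)}
  {o, p} × {x56, x57} = {(o,x56), (o,x57), (p,x56), (p,x57)}
  {o, p} × {x56, x58} = {(o,x56), (o,x58), (p,x56), (p,x58)}
  {o, p} × {x57, x58} = {(o,x57), (o,x58), (p,x57), (p,x58)}
  {o, p} × {x56, x57, x58} = {(o,x56), (o,x57), (o,x58), (p,x56), (p,x57), (p,x58)}
These 22 distinct sets form the basis B.
Close under arbitrary unions to get τ_{X×Y}; counting gives |τ_{X×Y}| = 64.


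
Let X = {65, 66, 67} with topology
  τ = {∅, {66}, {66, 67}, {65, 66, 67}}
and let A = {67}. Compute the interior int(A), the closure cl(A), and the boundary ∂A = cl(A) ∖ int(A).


int(A) = ∅, cl(A) = {65, 67}, ∂A = {65, 67}.

Closed sets in (X, τ) are complements of opens:
  closed(X, τ) = {∅, {65}, {65, 67}, {65, 66, 67}}.
int(A) = ⋃ {U ∈ τ : U ⊆ A}. Opens contained in A: ∅.
Taking the union of these: int(A) = ∅.
cl(A) = ⋂ {C closed : A ⊆ C}. Closed sets containing A: {65, 67}, {65, 66, 67}.
Intersecting these: cl(A) = {65, 67}.
∂A = cl(A) ∖ int(A) = {65, 67} ∖ ∅ = {65, 67}.


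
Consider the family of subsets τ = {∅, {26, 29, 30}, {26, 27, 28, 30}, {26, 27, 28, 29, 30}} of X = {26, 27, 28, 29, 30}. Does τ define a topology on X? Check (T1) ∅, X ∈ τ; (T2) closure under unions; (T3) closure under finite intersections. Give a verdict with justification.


τ is NOT a topology on X.

Axiom (T1): ∅ ∈ τ? Yes; X ∈ τ? Yes.
Axiom (T2/T3): check pairwise unions and intersections of members of τ.
Counterexample for (T3): {26, 29, 30} ∩ {26, 27, 28, 30} = {26, 30} ∉ τ. Therefore τ is NOT a topology.


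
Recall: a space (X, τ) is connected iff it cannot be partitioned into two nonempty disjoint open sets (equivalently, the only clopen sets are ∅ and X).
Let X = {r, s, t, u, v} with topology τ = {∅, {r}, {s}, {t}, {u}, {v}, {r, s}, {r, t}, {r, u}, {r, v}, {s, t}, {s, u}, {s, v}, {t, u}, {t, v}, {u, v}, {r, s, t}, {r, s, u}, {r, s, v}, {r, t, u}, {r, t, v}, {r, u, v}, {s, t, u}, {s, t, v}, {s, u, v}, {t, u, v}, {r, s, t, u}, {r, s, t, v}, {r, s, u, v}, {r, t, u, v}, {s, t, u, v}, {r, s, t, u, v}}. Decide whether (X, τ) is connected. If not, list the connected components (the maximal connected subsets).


(X, τ) is disconnected; components = [{r}, {s}, {t}, {u}, {v}].

Find clopen sets (U ∈ τ with X ∖ U ∈ τ):
  U = ∅, X ∖ U = {r, s, t, u, v} — both open, so U is clopen.
  U = {r}, X ∖ U = {s, t, u, v} — both open, so U is clopen.
  U = {s}, X ∖ U = {r, t, u, v} — both open, so U is clopen.
  U = {t}, X ∖ U = {r, s, u, v} — both open, so U is clopen.
  U = {u}, X ∖ U = {r, s, t, v} — both open, so U is clopen.
  U = {v}, X ∖ U = {r, s, t, u} — both open, so U is clopen.
  U = {r, s}, X ∖ U = {t, u, v} — both open, so U is clopen.
  U = {r, t}, X ∖ U = {s, u, v} — both open, so U is clopen.
  U = {r, u}, X ∖ U = {s, t, v} — both open, so U is clopen.
  U = {r, v}, X ∖ U = {s, t, u} — both open, so U is clopen.
  U = {s, t}, X ∖ U = {r, u, v} — both open, so U is clopen.
  U = {s, u}, X ∖ U = {r, t, v} — both open, so U is clopen.
  U = {s, v}, X ∖ U = {r, t, u} — both open, so U is clopen.
  U = {t, u}, X ∖ U = {r, s, v} — both open, so U is clopen.
  U = {t, v}, X ∖ U = {r, s, u} — both open, so U is clopen.
  U = {u, v}, X ∖ U = {r, s, t} — both open, so U is clopen.
  U = {r, s, t}, X ∖ U = {u, v} — both open, so U is clopen.
  U = {r, s, u}, X ∖ U = {t, v} — both open, so U is clopen.
  U = {r, s, v}, X ∖ U = {t, u} — both open, so U is clopen.
  U = {r, t, u}, X ∖ U = {s, v} — both open, so U is clopen.
  U = {r, t, v}, X ∖ U = {s, u} — both open, so U is clopen.
  U = {r, u, v}, X ∖ U = {s, t} — both open, so U is clopen.
  U = {s, t, u}, X ∖ U = {r, v} — both open, so U is clopen.
  U = {s, t, v}, X ∖ U = {r, u} — both open, so U is clopen.
  U = {s, u, v}, X ∖ U = {r, t} — both open, so U is clopen.
  U = {t, u, v}, X ∖ U = {r, s} — both open, so U is clopen.
  U = {r, s, t, u}, X ∖ U = {v} — both open, so U is clopen.
  U = {r, s, t, v}, X ∖ U = {u} — both open, so U is clopen.
  U = {r, s, u, v}, X ∖ U = {t} — both open, so U is clopen.
  U = {r, t, u, v}, X ∖ U = {s} — both open, so U is clopen.
  U = {s, t, u, v}, X ∖ U = {r} — both open, so U is clopen.
  U = {r, s, t, u, v}, X ∖ U = ∅ — both open, so U is clopen.
Nontrivial clopen(s) exist: e.g. {t}. So (X, τ) is disconnected.
Compute connected components by grouping points that agree on all clopens:
  component: {r}
  component: {s}
  component: {t}
  component: {u}
  component: {v}


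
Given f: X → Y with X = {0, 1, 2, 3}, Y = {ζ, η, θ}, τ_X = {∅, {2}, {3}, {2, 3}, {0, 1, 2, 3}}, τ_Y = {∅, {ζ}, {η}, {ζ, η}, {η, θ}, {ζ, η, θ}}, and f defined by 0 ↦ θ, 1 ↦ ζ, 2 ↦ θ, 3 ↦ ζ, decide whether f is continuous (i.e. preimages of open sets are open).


f is NOT continuous.

Compute f^{-1}(U) for each U ∈ τ_Y:
  U = ∅: f^{-1}(U) = ∅ ∈ τ_X ✓.
  U = {ζ}: f^{-1}(U) = {1, 3} ∉ τ_X ✗.
  U = {η}: f^{-1}(U) = ∅ ∈ τ_X ✓.
  U = {ζ, η}: f^{-1}(U) = {1, 3} ∉ τ_X ✗.
  U = {η, θ}: f^{-1}(U) = {0, 2} ∉ τ_X ✗.
  U = {ζ, η, θ}: f^{-1}(U) = {0, 1, 2, 3} ∈ τ_X ✓.
Found U = {ζ} with f^{-1}(U) = {1, 3} not in τ_X. Therefore f is NOT continuous.


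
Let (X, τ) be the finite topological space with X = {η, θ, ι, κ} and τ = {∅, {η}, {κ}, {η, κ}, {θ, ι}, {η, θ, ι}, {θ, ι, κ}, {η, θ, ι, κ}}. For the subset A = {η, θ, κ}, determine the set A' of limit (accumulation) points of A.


A' = {ι}

For each x ∈ X, list the open sets U ∈ τ with x ∈ U, then check whether U ∩ (A ∖ {x}) ≠ ∅ for every such U.
  x = η: open {η} ∋ x has {η} ∩ (A ∖ {η}) = ∅, so x is NOT a limit point.
  x = θ: open {θ, ι} ∋ x has {θ, ι} ∩ (A ∖ {θ}) = ∅, so x is NOT a limit point.
  x = ι: opens ∋ x are {θ, ι}, {η, θ, ι}, {θ, ι, κ}, {η, θ, ι, κ}; each meets A ∖ {ι}, so x IS a limit point.
  x = κ: open {κ} ∋ x has {κ} ∩ (A ∖ {κ}) = ∅, so x is NOT a limit point.
Collecting: A' = {ι}.


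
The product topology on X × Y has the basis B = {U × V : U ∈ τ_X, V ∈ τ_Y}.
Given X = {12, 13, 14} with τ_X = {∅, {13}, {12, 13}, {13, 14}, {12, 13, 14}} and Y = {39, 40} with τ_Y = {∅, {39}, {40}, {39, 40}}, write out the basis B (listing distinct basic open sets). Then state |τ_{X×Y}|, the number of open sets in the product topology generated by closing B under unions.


Basis B = {∅ × ∅, {13} × {39}, {13} × {40}, {12, 13} × {39}, {12, 13} × {40}, {13} × {39, 40}, {13, 14} × {39}, {13, 14} × {40}, {12, 13, 14} × {39}, {12, 13, 14} × {40}, {12, 13} × {39, 40}, {13, 14} × {39, 40}, {12, 13, 14} × {39, 40}}; |τ_{X×Y}| = 25.

Enumerate products U × V with U ∈ τ_X, V ∈ τ_Y (deduplicated):
  ∅ × ∅ = {} (∅)
  {13} × {39} = {(13,39)}
  {13} × {40} = {(13,40)}
  {12, 13} × {39} = {(12,39), (13,39)}
  {12, 13} × {40} = {(12,40), (13,40)}
  {13} × {39, 40} = {(13,39), (13,40)}
  {13, 14} × {39} = {(13,39), (14,39)}
  {13, 14} × {40} = {(13,40), (14,40)}
  {12, 13, 14} × {39} = {(12,39), (13,39), (14,39)}
  {12, 13, 14} × {40} = {(12,40), (13,40), (14,40)}
  {12, 13} × {39, 40} = {(12,39), (12,40), (13,39), (13,40)}
  {13, 14} × {39, 40} = {(13,39), (13,40), (14,39), (14,40)}
  {12, 13, 14} × {39, 40} = {(12,39), (12,40), (13,39), (13,40), (14,39), (14,40)}
These 13 distinct sets form the basis B.
Close under arbitrary unions to get τ_{X×Y}; counting gives |τ_{X×Y}| = 25.
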